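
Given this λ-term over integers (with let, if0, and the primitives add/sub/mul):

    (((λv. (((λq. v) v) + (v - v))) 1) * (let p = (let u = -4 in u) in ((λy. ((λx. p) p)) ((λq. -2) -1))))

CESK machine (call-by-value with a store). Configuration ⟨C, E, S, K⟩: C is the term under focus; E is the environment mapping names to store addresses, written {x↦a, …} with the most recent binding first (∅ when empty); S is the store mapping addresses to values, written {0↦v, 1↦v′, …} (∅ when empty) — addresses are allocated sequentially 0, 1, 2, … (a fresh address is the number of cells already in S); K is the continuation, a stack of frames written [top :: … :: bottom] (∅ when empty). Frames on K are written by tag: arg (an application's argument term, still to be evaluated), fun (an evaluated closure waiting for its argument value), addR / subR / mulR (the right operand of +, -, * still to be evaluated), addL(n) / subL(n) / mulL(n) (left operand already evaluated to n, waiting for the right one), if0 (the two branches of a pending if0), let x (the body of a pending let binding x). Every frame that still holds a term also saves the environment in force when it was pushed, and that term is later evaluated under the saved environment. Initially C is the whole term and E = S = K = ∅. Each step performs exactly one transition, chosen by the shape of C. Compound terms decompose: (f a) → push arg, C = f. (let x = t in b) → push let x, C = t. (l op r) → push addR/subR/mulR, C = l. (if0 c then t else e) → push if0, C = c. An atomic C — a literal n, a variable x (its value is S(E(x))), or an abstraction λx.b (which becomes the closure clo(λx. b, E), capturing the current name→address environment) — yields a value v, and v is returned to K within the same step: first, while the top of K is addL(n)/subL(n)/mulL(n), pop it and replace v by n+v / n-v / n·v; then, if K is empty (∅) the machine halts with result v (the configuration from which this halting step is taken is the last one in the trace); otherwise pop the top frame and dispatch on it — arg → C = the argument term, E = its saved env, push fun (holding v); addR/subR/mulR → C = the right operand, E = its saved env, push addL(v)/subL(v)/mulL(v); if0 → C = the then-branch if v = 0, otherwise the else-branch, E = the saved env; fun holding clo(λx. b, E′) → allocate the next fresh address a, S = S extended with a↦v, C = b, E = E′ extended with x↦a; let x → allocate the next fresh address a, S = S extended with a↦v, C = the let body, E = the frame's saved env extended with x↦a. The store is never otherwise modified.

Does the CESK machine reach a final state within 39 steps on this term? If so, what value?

Answer: -4

Derivation:
step 0: <C=(((λv. (((λq. v) v) + (v - v))) 1) * (let p = (let u = -4 in u) in ((λy. ((λx. p) p)) ((λq. -2) -1)))), E=∅, S=∅, K=∅>
step 1: <C=((λv. (((λq. v) v) + (v - v))) 1), E=∅, S=∅, K=[mulR]>
step 2: <C=(λv. (((λq. v) v) + (v - v))), E=∅, S=∅, K=[arg :: mulR]>
step 3: <C=1, E=∅, S=∅, K=[fun :: mulR]>
step 4: <C=(((λq. v) v) + (v - v)), E={v↦0}, S={0↦1}, K=[mulR]>
step 5: <C=((λq. v) v), E={v↦0}, S={0↦1}, K=[addR :: mulR]>
step 6: <C=(λq. v), E={v↦0}, S={0↦1}, K=[arg :: addR :: mulR]>
step 7: <C=v, E={v↦0}, S={0↦1}, K=[fun :: addR :: mulR]>
step 8: <C=v, E={q↦1, v↦0}, S={0↦1, 1↦1}, K=[addR :: mulR]>
step 9: <C=(v - v), E={v↦0}, S={0↦1, 1↦1}, K=[addL(1) :: mulR]>
step 10: <C=v, E={v↦0}, S={0↦1, 1↦1}, K=[subR :: addL(1) :: mulR]>
step 11: <C=v, E={v↦0}, S={0↦1, 1↦1}, K=[subL(1) :: addL(1) :: mulR]>
step 12: <C=(let p = (let u = -4 in u) in ((λy. ((λx. p) p)) ((λq. -2) -1))), E=∅, S={0↦1, 1↦1}, K=[mulL(1)]>
step 13: <C=(let u = -4 in u), E=∅, S={0↦1, 1↦1}, K=[let p :: mulL(1)]>
step 14: <C=-4, E=∅, S={0↦1, 1↦1}, K=[let u :: let p :: mulL(1)]>
step 15: <C=u, E={u↦2}, S={0↦1, 1↦1, 2↦-4}, K=[let p :: mulL(1)]>
step 16: <C=((λy. ((λx. p) p)) ((λq. -2) -1)), E={p↦3}, S={0↦1, 1↦1, 2↦-4, 3↦-4}, K=[mulL(1)]>
step 17: <C=(λy. ((λx. p) p)), E={p↦3}, S={0↦1, 1↦1, 2↦-4, 3↦-4}, K=[arg :: mulL(1)]>
step 18: <C=((λq. -2) -1), E={p↦3}, S={0↦1, 1↦1, 2↦-4, 3↦-4}, K=[fun :: mulL(1)]>
step 19: <C=(λq. -2), E={p↦3}, S={0↦1, 1↦1, 2↦-4, 3↦-4}, K=[arg :: fun :: mulL(1)]>
step 20: <C=-1, E={p↦3}, S={0↦1, 1↦1, 2↦-4, 3↦-4}, K=[fun :: fun :: mulL(1)]>
step 21: <C=-2, E={q↦4, p↦3}, S={0↦1, 1↦1, 2↦-4, 3↦-4, 4↦-1}, K=[fun :: mulL(1)]>
step 22: <C=((λx. p) p), E={y↦5, p↦3}, S={0↦1, 1↦1, 2↦-4, 3↦-4, 4↦-1, 5↦-2}, K=[mulL(1)]>
step 23: <C=(λx. p), E={y↦5, p↦3}, S={0↦1, 1↦1, 2↦-4, 3↦-4, 4↦-1, 5↦-2}, K=[arg :: mulL(1)]>
step 24: <C=p, E={y↦5, p↦3}, S={0↦1, 1↦1, 2↦-4, 3↦-4, 4↦-1, 5↦-2}, K=[fun :: mulL(1)]>
step 25: <C=p, E={x↦6, y↦5, p↦3}, S={0↦1, 1↦1, 2↦-4, 3↦-4, 4↦-1, 5↦-2, 6↦-4}, K=[mulL(1)]>
→ final value -4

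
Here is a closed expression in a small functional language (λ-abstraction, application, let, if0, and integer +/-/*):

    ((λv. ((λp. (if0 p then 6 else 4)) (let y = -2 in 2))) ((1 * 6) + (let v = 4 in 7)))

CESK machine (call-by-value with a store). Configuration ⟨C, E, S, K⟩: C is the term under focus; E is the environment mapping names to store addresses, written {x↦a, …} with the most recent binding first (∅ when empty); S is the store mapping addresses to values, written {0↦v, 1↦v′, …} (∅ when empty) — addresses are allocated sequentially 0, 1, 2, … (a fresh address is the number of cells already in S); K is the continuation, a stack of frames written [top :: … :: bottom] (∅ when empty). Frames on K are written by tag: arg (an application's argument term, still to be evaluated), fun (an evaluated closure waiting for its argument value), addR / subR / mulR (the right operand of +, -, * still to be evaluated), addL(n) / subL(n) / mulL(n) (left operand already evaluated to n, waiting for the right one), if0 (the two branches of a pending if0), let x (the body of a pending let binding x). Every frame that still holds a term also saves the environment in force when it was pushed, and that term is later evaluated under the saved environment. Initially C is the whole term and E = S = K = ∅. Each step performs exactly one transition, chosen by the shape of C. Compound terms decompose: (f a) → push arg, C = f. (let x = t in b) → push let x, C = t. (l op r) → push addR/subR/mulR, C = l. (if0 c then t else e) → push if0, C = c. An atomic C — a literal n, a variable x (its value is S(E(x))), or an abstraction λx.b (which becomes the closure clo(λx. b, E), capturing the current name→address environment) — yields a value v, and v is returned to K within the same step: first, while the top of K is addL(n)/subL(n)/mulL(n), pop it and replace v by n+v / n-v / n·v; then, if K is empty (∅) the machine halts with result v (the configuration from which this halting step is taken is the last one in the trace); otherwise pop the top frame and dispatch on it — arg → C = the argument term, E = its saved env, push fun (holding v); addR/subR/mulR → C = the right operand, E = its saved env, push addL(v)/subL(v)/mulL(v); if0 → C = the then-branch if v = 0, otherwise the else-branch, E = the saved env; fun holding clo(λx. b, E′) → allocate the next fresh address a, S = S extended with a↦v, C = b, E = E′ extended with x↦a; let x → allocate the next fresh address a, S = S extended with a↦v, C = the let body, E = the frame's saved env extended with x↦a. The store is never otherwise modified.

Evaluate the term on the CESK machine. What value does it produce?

Answer: 4

Execution trace:
step 0: ⟨C=((λv. ((λp. (if0 p then 6 else 4)) (let y = -2 in 2))) ((1 * 6) + (let v = 4 in 7))); E=∅; S=∅; K=∅⟩
step 1: ⟨C=(λv. ((λp. (if0 p then 6 else 4)) (let y = -2 in 2))); E=∅; S=∅; K=[arg]⟩
step 2: ⟨C=((1 * 6) + (let v = 4 in 7)); E=∅; S=∅; K=[fun]⟩
step 3: ⟨C=(1 * 6); E=∅; S=∅; K=[addR :: fun]⟩
step 4: ⟨C=1; E=∅; S=∅; K=[mulR :: addR :: fun]⟩
step 5: ⟨C=6; E=∅; S=∅; K=[mulL(1) :: addR :: fun]⟩
step 6: ⟨C=(let v = 4 in 7); E=∅; S=∅; K=[addL(6) :: fun]⟩
step 7: ⟨C=4; E=∅; S=∅; K=[let v :: addL(6) :: fun]⟩
step 8: ⟨C=7; E={v↦0}; S={0↦4}; K=[addL(6) :: fun]⟩
step 9: ⟨C=((λp. (if0 p then 6 else 4)) (let y = -2 in 2)); E={v↦1}; S={0↦4, 1↦13}; K=∅⟩
step 10: ⟨C=(λp. (if0 p then 6 else 4)); E={v↦1}; S={0↦4, 1↦13}; K=[arg]⟩
step 11: ⟨C=(let y = -2 in 2); E={v↦1}; S={0↦4, 1↦13}; K=[fun]⟩
step 12: ⟨C=-2; E={v↦1}; S={0↦4, 1↦13}; K=[let y :: fun]⟩
step 13: ⟨C=2; E={y↦2, v↦1}; S={0↦4, 1↦13, 2↦-2}; K=[fun]⟩
step 14: ⟨C=(if0 p then 6 else 4); E={p↦3, v↦1}; S={0↦4, 1↦13, 2↦-2, 3↦2}; K=∅⟩
step 15: ⟨C=p; E={p↦3, v↦1}; S={0↦4, 1↦13, 2↦-2, 3↦2}; K=[if0]⟩
step 16: ⟨C=4; E={p↦3, v↦1}; S={0↦4, 1↦13, 2↦-2, 3↦2}; K=∅⟩
→ final value 4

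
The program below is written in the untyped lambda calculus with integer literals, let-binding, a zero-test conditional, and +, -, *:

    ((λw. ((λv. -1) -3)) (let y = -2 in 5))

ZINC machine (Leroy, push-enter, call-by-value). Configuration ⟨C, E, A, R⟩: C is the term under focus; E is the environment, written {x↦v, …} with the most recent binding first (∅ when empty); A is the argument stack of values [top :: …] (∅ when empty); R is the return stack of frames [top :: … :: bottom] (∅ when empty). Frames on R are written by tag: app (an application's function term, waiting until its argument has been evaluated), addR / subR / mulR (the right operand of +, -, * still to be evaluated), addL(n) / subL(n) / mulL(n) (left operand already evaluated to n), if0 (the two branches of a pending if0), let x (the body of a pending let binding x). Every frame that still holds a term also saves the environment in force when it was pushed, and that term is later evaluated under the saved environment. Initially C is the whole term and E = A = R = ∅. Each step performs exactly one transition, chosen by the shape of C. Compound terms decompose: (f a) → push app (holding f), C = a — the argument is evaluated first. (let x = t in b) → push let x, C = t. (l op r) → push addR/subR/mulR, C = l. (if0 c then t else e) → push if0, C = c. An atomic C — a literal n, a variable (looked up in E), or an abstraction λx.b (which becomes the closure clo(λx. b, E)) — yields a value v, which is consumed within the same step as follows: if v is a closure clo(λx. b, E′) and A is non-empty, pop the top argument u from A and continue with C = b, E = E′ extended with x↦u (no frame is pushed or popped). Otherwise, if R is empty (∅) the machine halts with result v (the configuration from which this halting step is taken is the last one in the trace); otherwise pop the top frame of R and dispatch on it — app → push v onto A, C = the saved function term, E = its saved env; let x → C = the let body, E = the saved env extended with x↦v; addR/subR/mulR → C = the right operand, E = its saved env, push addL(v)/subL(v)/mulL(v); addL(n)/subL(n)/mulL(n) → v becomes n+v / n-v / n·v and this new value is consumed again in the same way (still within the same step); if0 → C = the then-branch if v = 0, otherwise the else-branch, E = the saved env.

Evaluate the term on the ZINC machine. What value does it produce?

Answer: -1

Machine steps:
[0] [C=((λw. ((λv. -1) -3)) (let y = -2 in 5)) | E=∅ | A=∅ | R=∅]
[1] [C=(let y = -2 in 5) | E=∅ | A=∅ | R=[app]]
[2] [C=-2 | E=∅ | A=∅ | R=[let y :: app]]
[3] [C=5 | E={y↦-2} | A=∅ | R=[app]]
[4] [C=(λw. ((λv. -1) -3)) | E=∅ | A=[5] | R=∅]
[5] [C=((λv. -1) -3) | E={w↦5} | A=∅ | R=∅]
[6] [C=-3 | E={w↦5} | A=∅ | R=[app]]
[7] [C=(λv. -1) | E={w↦5} | A=[-3] | R=∅]
[8] [C=-1 | E={v↦-3, w↦5} | A=∅ | R=∅]
→ final value -1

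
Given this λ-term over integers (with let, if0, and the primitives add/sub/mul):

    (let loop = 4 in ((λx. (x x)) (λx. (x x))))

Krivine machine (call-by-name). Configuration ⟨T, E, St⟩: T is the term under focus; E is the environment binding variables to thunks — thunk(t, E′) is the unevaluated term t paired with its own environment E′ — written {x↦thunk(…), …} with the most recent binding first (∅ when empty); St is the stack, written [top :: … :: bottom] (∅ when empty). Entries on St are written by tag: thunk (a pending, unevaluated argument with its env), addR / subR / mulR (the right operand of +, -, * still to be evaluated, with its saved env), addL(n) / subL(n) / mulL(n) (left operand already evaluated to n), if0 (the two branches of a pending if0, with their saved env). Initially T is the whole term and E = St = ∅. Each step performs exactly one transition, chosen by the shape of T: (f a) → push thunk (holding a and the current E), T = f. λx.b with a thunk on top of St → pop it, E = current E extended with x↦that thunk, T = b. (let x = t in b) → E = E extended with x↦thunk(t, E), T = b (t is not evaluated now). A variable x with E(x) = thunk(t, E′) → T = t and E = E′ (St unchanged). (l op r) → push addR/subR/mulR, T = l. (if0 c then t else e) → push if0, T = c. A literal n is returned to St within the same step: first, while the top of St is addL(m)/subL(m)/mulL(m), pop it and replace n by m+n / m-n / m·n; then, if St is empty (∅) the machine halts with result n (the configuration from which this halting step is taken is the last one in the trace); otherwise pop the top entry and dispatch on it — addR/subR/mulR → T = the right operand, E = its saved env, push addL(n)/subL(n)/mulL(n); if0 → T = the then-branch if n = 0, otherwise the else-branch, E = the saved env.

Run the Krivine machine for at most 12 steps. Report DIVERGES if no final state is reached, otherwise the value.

[0] [T=(let loop = 4 in ((λx. (x x)) (λx. (x x)))) | E=∅ | St=∅]
[1] [T=((λx. (x x)) (λx. (x x))) | E={loop↦thunk(4, ∅)} | St=∅]
[2] [T=(λx. (x x)) | E={loop↦thunk(4, ∅)} | St=[thunk]]
[3] [T=(x x) | E={x↦thunk((λx. (x x)), {loop↦thunk(4, ∅)}), loop↦thunk(4, ∅)} | St=∅]
[4] [T=x | E={x↦thunk((λx. (x x)), {loop↦thunk(4, ∅)}), loop↦thunk(4, ∅)} | St=[thunk]]
[5] [T=(λx. (x x)) | E={loop↦thunk(4, ∅)} | St=[thunk]]
[6] [T=(x x) | E={x↦thunk(x, {x↦thunk((λx. (x x)), {loop↦thunk(4, ∅)}), loop↦thunk(4, ∅)}), loop↦thunk(4, ∅)} | St=∅]
[7] [T=x | E={x↦thunk(x, {x↦thunk((λx. (x x)), {loop↦thunk(4, ∅)}), loop↦thunk(4, ∅)}), loop↦thunk(4, ∅)} | St=[thunk]]
[8] [T=x | E={x↦thunk((λx. (x x)), {loop↦thunk(4, ∅)}), loop↦thunk(4, ∅)} | St=[thunk]]
[9] [T=(λx. (x x)) | E={loop↦thunk(4, ∅)} | St=[thunk]]
[10] [T=(x x) | E={x↦thunk(x, {x↦thunk(x, {x↦thunk((λx. (x x)), {loop↦thunk(4, ∅)}), loop↦thunk(4, ∅)}), loop↦thunk(4, ∅)}), loop↦thunk(4, ∅)} | St=∅]
[11] [T=x | E={x↦thunk(x, {x↦thunk(x, {x↦thunk((λx. (x x)), {loop↦thunk(4, ∅)}), loop↦thunk(4, ∅)}), loop↦thunk(4, ∅)}), loop↦thunk(4, ∅)} | St=[thunk]]
[12] [T=x | E={x↦thunk(x, {x↦thunk((λx. (x x)), {loop↦thunk(4, ∅)}), loop↦thunk(4, ∅)}), loop↦thunk(4, ∅)} | St=[thunk]]
→ 12 transitions taken and the configuration is still not final: no result within 12 steps

Answer: DIVERGES (no final state within 12 steps)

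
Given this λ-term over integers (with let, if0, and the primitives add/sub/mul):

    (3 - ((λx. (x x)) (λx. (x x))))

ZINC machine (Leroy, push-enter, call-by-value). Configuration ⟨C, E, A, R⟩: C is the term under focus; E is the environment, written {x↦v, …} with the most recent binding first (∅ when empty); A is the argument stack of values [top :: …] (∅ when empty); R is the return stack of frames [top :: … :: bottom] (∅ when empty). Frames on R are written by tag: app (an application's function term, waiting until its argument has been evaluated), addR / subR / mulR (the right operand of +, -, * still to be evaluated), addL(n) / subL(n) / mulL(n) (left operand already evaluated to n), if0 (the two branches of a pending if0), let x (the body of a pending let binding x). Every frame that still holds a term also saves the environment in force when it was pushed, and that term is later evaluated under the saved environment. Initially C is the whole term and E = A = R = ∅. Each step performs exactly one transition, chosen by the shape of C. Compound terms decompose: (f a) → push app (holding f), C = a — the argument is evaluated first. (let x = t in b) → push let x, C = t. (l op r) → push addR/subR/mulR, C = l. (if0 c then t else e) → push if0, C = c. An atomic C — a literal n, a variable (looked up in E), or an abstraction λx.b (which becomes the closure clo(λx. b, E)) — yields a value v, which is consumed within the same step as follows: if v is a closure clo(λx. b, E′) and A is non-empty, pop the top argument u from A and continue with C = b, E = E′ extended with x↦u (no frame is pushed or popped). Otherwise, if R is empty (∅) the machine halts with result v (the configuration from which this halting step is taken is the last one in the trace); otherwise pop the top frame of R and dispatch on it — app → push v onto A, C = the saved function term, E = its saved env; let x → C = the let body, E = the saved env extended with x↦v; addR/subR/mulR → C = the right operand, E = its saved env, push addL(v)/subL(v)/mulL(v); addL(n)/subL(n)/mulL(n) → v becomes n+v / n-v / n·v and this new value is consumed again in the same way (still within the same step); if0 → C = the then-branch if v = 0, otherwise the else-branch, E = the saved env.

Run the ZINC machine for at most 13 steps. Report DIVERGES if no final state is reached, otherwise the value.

Answer: DIVERGES (no final state within 13 steps)

Derivation:
0. [C=(3 - ((λx. (x x)) (λx. (x x)))) | E=∅ | A=∅ | R=∅]
1. [C=3 | E=∅ | A=∅ | R=[subR]]
2. [C=((λx. (x x)) (λx. (x x))) | E=∅ | A=∅ | R=[subL(3)]]
3. [C=(λx. (x x)) | E=∅ | A=∅ | R=[app :: subL(3)]]
4. [C=(λx. (x x)) | E=∅ | A=[clo(λx. (x x), ∅)] | R=[subL(3)]]
5. [C=(x x) | E={x↦clo(λx. (x x), ∅)} | A=∅ | R=[subL(3)]]
6. [C=x | E={x↦clo(λx. (x x), ∅)} | A=∅ | R=[app :: subL(3)]]
7. [C=x | E={x↦clo(λx. (x x), ∅)} | A=[clo(λx. (x x), ∅)] | R=[subL(3)]]
… configuration repeats with period 3 (steps 5–7 recur indefinitely) …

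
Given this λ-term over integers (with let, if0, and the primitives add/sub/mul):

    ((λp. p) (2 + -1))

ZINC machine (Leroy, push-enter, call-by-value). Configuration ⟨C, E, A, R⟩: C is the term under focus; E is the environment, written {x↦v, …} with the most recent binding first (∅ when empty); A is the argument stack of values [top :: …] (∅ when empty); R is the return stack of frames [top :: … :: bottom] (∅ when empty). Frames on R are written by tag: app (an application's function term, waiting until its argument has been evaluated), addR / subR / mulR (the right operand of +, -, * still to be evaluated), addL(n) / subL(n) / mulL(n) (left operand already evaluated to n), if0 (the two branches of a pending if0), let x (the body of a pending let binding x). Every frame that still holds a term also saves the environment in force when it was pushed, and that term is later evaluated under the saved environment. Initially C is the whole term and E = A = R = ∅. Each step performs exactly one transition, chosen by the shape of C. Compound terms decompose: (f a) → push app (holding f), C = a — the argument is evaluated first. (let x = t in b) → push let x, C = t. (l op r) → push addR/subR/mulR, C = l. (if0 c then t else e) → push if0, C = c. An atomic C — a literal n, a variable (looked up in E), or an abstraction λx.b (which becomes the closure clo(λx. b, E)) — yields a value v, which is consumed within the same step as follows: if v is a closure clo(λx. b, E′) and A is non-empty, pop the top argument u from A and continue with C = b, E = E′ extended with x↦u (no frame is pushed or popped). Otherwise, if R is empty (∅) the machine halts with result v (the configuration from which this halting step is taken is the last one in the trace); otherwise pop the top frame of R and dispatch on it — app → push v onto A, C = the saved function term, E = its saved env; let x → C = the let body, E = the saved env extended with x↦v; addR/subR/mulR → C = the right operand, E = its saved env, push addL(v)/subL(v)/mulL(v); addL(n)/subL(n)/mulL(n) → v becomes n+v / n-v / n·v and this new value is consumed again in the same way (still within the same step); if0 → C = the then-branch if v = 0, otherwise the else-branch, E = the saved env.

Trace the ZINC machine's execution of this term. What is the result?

Answer: 1

Derivation:
0. <C=((λp. p) (2 + -1)), E=∅, A=∅, R=∅>
1. <C=(2 + -1), E=∅, A=∅, R=[app]>
2. <C=2, E=∅, A=∅, R=[addR :: app]>
3. <C=-1, E=∅, A=∅, R=[addL(2) :: app]>
4. <C=(λp. p), E=∅, A=[1], R=∅>
5. <C=p, E={p↦1}, A=∅, R=∅>
→ final value 1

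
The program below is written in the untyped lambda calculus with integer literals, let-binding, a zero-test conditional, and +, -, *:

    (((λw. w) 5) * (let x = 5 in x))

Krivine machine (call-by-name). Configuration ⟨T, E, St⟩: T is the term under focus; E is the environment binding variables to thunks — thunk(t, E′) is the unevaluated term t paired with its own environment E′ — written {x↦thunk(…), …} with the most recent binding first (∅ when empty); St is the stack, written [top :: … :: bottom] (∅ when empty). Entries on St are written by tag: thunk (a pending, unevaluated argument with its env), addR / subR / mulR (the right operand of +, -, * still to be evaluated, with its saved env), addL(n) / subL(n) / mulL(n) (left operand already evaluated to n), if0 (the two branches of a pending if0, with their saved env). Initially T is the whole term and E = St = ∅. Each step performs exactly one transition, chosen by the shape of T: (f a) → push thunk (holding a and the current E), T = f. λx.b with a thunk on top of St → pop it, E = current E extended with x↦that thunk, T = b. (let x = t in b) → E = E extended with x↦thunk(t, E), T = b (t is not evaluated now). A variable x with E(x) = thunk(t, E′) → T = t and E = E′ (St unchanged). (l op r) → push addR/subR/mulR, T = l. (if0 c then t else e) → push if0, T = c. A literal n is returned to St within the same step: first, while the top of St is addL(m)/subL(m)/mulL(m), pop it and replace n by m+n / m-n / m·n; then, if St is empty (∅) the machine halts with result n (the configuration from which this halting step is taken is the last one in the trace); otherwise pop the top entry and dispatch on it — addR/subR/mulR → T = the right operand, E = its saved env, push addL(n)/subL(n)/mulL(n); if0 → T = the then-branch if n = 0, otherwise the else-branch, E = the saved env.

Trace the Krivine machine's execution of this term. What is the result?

Answer: 25

Machine steps:
t=0: <T=(((λw. w) 5) * (let x = 5 in x)), E=∅, St=∅>
t=1: <T=((λw. w) 5), E=∅, St=[mulR]>
t=2: <T=(λw. w), E=∅, St=[thunk :: mulR]>
t=3: <T=w, E={w↦thunk(5, ∅)}, St=[mulR]>
t=4: <T=5, E=∅, St=[mulR]>
t=5: <T=(let x = 5 in x), E=∅, St=[mulL(5)]>
t=6: <T=x, E={x↦thunk(5, ∅)}, St=[mulL(5)]>
t=7: <T=5, E=∅, St=[mulL(5)]>
→ final value 25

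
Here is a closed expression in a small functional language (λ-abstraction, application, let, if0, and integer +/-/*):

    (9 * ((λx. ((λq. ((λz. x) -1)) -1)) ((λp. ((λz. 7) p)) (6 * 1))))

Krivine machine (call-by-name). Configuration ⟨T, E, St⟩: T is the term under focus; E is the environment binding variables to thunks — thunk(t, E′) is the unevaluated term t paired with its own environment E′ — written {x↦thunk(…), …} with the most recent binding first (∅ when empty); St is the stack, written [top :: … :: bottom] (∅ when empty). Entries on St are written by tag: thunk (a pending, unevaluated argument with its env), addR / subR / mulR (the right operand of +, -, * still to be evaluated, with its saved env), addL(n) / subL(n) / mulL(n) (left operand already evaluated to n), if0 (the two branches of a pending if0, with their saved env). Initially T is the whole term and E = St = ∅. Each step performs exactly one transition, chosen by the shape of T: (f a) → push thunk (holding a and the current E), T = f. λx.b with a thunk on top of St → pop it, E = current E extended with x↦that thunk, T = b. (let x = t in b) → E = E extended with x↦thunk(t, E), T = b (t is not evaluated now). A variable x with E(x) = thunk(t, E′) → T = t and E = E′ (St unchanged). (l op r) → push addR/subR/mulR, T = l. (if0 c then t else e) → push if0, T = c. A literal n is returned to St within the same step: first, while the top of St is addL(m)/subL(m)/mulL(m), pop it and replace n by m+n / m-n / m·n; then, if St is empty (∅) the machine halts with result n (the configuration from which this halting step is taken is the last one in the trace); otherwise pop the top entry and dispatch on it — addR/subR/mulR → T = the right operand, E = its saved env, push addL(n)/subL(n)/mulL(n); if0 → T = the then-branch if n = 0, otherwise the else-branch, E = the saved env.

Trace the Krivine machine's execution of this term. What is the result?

Answer: 63

Execution trace:
t=0: [T=(9 * ((λx. ((λq. ((λz. x) -1)) -1)) ((λp. ((λz. 7) p)) (6 * 1)))) | E=∅ | St=∅]
t=1: [T=9 | E=∅ | St=[mulR]]
t=2: [T=((λx. ((λq. ((λz. x) -1)) -1)) ((λp. ((λz. 7) p)) (6 * 1))) | E=∅ | St=[mulL(9)]]
t=3: [T=(λx. ((λq. ((λz. x) -1)) -1)) | E=∅ | St=[thunk :: mulL(9)]]
t=4: [T=((λq. ((λz. x) -1)) -1) | E={x↦thunk(((λp. ((λz. 7) p)) (6 * 1)), ∅)} | St=[mulL(9)]]
t=5: [T=(λq. ((λz. x) -1)) | E={x↦thunk(((λp. ((λz. 7) p)) (6 * 1)), ∅)} | St=[thunk :: mulL(9)]]
t=6: [T=((λz. x) -1) | E={q↦thunk(-1, {x↦thunk(((λp. ((λz. 7) p)) (6 * 1)), ∅)}), x↦thunk(((λp. ((λz. 7) p)) (6 * 1)), ∅)} | St=[mulL(9)]]
t=7: [T=(λz. x) | E={q↦thunk(-1, {x↦thunk(((λp. ((λz. 7) p)) (6 * 1)), ∅)}), x↦thunk(((λp. ((λz. 7) p)) (6 * 1)), ∅)} | St=[thunk :: mulL(9)]]
t=8: [T=x | E={z↦thunk(-1, {q↦thunk(-1, {x↦thunk(((λp. ((λz. 7) p)) (6 * 1)), ∅)}), x↦thunk(((λp. ((λz. 7) p)) (6 * 1)), ∅)}), q↦thunk(-1, {x↦thunk(((λp. ((λz. 7) p)) (6 * 1)), ∅)}), x↦thunk(((λp. ((λz. 7) p)) (6 * 1)), ∅)} | St=[mulL(9)]]
t=9: [T=((λp. ((λz. 7) p)) (6 * 1)) | E=∅ | St=[mulL(9)]]
t=10: [T=(λp. ((λz. 7) p)) | E=∅ | St=[thunk :: mulL(9)]]
t=11: [T=((λz. 7) p) | E={p↦thunk((6 * 1), ∅)} | St=[mulL(9)]]
t=12: [T=(λz. 7) | E={p↦thunk((6 * 1), ∅)} | St=[thunk :: mulL(9)]]
t=13: [T=7 | E={z↦thunk(p, {p↦thunk((6 * 1), ∅)}), p↦thunk((6 * 1), ∅)} | St=[mulL(9)]]
→ final value 63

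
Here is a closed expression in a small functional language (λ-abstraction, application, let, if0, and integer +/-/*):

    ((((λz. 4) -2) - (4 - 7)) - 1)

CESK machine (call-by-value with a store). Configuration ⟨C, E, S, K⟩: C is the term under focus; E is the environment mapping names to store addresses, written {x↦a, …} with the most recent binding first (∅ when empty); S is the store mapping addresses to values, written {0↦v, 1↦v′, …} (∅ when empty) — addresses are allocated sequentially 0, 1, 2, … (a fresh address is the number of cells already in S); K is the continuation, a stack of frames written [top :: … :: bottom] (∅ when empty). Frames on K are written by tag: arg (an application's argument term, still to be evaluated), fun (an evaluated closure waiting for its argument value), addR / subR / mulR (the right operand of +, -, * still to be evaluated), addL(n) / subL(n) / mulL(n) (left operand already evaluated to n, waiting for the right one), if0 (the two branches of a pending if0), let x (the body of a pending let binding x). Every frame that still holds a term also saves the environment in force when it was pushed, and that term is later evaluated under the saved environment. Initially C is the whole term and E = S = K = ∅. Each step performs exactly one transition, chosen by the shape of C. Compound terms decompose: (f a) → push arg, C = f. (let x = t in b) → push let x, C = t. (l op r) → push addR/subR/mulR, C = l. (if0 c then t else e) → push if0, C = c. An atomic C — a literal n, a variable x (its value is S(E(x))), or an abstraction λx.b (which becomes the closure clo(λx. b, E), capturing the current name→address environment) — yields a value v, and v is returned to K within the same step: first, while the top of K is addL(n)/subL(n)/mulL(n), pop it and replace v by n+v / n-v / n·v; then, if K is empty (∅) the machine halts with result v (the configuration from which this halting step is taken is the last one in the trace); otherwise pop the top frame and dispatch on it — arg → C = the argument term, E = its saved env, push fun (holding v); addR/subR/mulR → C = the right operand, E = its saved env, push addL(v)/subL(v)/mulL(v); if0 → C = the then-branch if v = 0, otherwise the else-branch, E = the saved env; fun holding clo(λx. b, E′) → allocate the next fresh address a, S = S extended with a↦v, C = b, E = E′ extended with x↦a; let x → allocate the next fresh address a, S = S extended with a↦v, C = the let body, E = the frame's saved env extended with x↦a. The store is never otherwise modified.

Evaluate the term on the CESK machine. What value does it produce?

t=0: <C=((((λz. 4) -2) - (4 - 7)) - 1), E=∅, S=∅, K=∅>
t=1: <C=(((λz. 4) -2) - (4 - 7)), E=∅, S=∅, K=[subR]>
t=2: <C=((λz. 4) -2), E=∅, S=∅, K=[subR :: subR]>
t=3: <C=(λz. 4), E=∅, S=∅, K=[arg :: subR :: subR]>
t=4: <C=-2, E=∅, S=∅, K=[fun :: subR :: subR]>
t=5: <C=4, E={z↦0}, S={0↦-2}, K=[subR :: subR]>
t=6: <C=(4 - 7), E=∅, S={0↦-2}, K=[subL(4) :: subR]>
t=7: <C=4, E=∅, S={0↦-2}, K=[subR :: subL(4) :: subR]>
t=8: <C=7, E=∅, S={0↦-2}, K=[subL(4) :: subL(4) :: subR]>
t=9: <C=1, E=∅, S={0↦-2}, K=[subL(7)]>
→ final value 6

Answer: 6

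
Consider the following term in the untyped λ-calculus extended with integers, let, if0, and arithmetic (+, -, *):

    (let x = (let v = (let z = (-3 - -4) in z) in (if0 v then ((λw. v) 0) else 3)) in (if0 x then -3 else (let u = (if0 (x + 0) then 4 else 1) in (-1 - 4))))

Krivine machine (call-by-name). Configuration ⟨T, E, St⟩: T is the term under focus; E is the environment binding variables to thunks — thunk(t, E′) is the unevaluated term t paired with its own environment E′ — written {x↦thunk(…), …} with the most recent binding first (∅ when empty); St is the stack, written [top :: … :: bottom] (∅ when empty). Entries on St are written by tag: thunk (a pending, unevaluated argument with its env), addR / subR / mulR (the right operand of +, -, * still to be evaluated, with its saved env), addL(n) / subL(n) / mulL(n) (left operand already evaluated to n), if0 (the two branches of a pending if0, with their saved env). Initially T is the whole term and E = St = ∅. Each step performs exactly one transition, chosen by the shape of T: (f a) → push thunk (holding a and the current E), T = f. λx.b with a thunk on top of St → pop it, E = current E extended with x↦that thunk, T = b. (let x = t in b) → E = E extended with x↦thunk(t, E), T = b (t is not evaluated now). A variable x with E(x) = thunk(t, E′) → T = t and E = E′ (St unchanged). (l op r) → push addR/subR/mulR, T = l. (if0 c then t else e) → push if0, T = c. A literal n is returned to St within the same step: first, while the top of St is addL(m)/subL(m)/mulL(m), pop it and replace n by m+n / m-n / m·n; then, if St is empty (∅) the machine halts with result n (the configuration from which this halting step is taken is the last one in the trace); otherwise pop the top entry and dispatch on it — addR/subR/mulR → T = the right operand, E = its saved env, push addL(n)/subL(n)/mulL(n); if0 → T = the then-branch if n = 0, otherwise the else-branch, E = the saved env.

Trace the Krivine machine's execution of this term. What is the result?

step 0: [T=(let x = (let v = (let z = (-3 - -4) in z) in (if0 v then ((λw. v) 0) else 3)) in (if0 x then -3 else (let u = (if0 (x + 0) then 4 else 1) in (-1 - 4)))) | E=∅ | St=∅]
step 1: [T=(if0 x then -3 else (let u = (if0 (x + 0) then 4 else 1) in (-1 - 4))) | E={x↦thunk((let v = (let z = (-3 - -4) in z) in (if0 v then ((λw. v) 0) else 3)), ∅)} | St=∅]
step 2: [T=x | E={x↦thunk((let v = (let z = (-3 - -4) in z) in (if0 v then ((λw. v) 0) else 3)), ∅)} | St=[if0]]
step 3: [T=(let v = (let z = (-3 - -4) in z) in (if0 v then ((λw. v) 0) else 3)) | E=∅ | St=[if0]]
step 4: [T=(if0 v then ((λw. v) 0) else 3) | E={v↦thunk((let z = (-3 - -4) in z), ∅)} | St=[if0]]
step 5: [T=v | E={v↦thunk((let z = (-3 - -4) in z), ∅)} | St=[if0 :: if0]]
step 6: [T=(let z = (-3 - -4) in z) | E=∅ | St=[if0 :: if0]]
step 7: [T=z | E={z↦thunk((-3 - -4), ∅)} | St=[if0 :: if0]]
step 8: [T=(-3 - -4) | E=∅ | St=[if0 :: if0]]
step 9: [T=-3 | E=∅ | St=[subR :: if0 :: if0]]
step 10: [T=-4 | E=∅ | St=[subL(-3) :: if0 :: if0]]
step 11: [T=3 | E={v↦thunk((let z = (-3 - -4) in z), ∅)} | St=[if0]]
step 12: [T=(let u = (if0 (x + 0) then 4 else 1) in (-1 - 4)) | E={x↦thunk((let v = (let z = (-3 - -4) in z) in (if0 v then ((λw. v) 0) else 3)), ∅)} | St=∅]
step 13: [T=(-1 - 4) | E={u↦thunk((if0 (x + 0) then 4 else 1), {x↦thunk((let v = (let z = (-3 - -4) in z) in (if0 v then ((λw. v) 0) else 3)), ∅)}), x↦thunk((let v = (let z = (-3 - -4) in z) in (if0 v then ((λw. v) 0) else 3)), ∅)} | St=∅]
step 14: [T=-1 | E={u↦thunk((if0 (x + 0) then 4 else 1), {x↦thunk((let v = (let z = (-3 - -4) in z) in (if0 v then ((λw. v) 0) else 3)), ∅)}), x↦thunk((let v = (let z = (-3 - -4) in z) in (if0 v then ((λw. v) 0) else 3)), ∅)} | St=[subR]]
step 15: [T=4 | E={u↦thunk((if0 (x + 0) then 4 else 1), {x↦thunk((let v = (let z = (-3 - -4) in z) in (if0 v then ((λw. v) 0) else 3)), ∅)}), x↦thunk((let v = (let z = (-3 - -4) in z) in (if0 v then ((λw. v) 0) else 3)), ∅)} | St=[subL(-1)]]
→ final value -5

Answer: -5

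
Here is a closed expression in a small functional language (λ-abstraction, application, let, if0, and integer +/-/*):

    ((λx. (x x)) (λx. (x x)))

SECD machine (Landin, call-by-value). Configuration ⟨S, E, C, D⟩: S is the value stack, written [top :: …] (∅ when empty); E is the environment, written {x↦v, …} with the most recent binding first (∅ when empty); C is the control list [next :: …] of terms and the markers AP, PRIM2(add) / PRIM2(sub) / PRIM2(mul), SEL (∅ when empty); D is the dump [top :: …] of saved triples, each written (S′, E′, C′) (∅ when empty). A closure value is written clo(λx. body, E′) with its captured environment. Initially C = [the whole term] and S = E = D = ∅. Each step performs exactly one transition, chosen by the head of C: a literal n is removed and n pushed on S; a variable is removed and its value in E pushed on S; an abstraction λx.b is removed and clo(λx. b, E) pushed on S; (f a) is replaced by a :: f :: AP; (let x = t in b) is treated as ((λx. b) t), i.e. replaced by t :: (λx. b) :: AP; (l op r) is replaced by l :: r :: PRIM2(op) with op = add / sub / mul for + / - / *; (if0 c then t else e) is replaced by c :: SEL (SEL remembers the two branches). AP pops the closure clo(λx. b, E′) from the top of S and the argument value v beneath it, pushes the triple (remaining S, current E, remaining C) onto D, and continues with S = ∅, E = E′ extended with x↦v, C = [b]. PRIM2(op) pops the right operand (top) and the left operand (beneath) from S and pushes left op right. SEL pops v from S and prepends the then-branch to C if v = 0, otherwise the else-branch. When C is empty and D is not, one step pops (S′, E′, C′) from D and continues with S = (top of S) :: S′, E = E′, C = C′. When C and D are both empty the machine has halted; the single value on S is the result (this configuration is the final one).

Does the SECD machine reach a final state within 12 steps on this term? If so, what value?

Answer: DIVERGES (no final state within 12 steps)

Derivation:
0. ⟨S=∅; E=∅; C=[((λx. (x x)) (λx. (x x)))]; D=∅⟩
1. ⟨S=∅; E=∅; C=[(λx. (x x)) :: (λx. (x x)) :: AP]; D=∅⟩
2. ⟨S=[clo(λx. (x x), ∅)]; E=∅; C=[(λx. (x x)) :: AP]; D=∅⟩
3. ⟨S=[clo(λx. (x x), ∅) :: clo(λx. (x x), ∅)]; E=∅; C=[AP]; D=∅⟩
4. ⟨S=∅; E={x↦clo(λx. (x x), ∅)}; C=[(x x)]; D=[(∅, ∅, ∅)]⟩
5. ⟨S=∅; E={x↦clo(λx. (x x), ∅)}; C=[x :: x :: AP]; D=[(∅, ∅, ∅)]⟩
6. ⟨S=[clo(λx. (x x), ∅)]; E={x↦clo(λx. (x x), ∅)}; C=[x :: AP]; D=[(∅, ∅, ∅)]⟩
7. ⟨S=[clo(λx. (x x), ∅) :: clo(λx. (x x), ∅)]; E={x↦clo(λx. (x x), ∅)}; C=[AP]; D=[(∅, ∅, ∅)]⟩
8. ⟨S=∅; E={x↦clo(λx. (x x), ∅)}; C=[(x x)]; D=[(∅, {x↦clo(λx. (x x), ∅)}, ∅) :: (∅, ∅, ∅)]⟩
9. ⟨S=∅; E={x↦clo(λx. (x x), ∅)}; C=[x :: x :: AP]; D=[(∅, {x↦clo(λx. (x x), ∅)}, ∅) :: (∅, ∅, ∅)]⟩
10. ⟨S=[clo(λx. (x x), ∅)]; E={x↦clo(λx. (x x), ∅)}; C=[x :: AP]; D=[(∅, {x↦clo(λx. (x x), ∅)}, ∅) :: (∅, ∅, ∅)]⟩
11. ⟨S=[clo(λx. (x x), ∅) :: clo(λx. (x x), ∅)]; E={x↦clo(λx. (x x), ∅)}; C=[AP]; D=[(∅, {x↦clo(λx. (x x), ∅)}, ∅) :: (∅, ∅, ∅)]⟩
12. ⟨S=∅; E={x↦clo(λx. (x x), ∅)}; C=[(x x)]; D=[(∅, {x↦clo(λx. (x x), ∅)}, ∅) :: (∅, {x↦clo(λx. (x x), ∅)}, ∅) :: (∅, ∅, ∅)]⟩
→ 12 transitions taken and the configuration is still not final: no result within 12 steps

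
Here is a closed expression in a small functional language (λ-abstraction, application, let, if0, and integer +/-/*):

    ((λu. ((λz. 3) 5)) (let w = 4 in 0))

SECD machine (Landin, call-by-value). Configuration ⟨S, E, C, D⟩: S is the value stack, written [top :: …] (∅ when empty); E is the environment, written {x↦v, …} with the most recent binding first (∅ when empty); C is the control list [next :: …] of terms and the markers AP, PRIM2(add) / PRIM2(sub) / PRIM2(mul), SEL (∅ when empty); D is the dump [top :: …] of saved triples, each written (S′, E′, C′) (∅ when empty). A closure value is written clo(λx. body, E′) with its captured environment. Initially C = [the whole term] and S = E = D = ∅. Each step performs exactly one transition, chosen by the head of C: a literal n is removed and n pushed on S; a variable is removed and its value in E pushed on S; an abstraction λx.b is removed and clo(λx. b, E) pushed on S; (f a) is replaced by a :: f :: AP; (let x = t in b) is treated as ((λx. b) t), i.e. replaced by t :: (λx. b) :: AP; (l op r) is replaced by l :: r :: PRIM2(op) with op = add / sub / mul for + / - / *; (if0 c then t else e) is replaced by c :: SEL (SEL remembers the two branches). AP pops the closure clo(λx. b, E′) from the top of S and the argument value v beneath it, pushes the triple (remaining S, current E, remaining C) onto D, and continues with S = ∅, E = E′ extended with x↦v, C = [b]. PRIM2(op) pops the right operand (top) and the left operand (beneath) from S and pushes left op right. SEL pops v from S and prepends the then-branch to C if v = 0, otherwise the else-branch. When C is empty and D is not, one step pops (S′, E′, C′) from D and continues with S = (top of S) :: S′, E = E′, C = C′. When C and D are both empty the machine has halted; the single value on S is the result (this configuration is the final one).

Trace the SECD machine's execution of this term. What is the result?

Answer: 3

Execution trace:
step 0: <S=∅, E=∅, C=[((λu. ((λz. 3) 5)) (let w = 4 in 0))], D=∅>
step 1: <S=∅, E=∅, C=[(let w = 4 in 0) :: (λu. ((λz. 3) 5)) :: AP], D=∅>
step 2: <S=∅, E=∅, C=[4 :: (λw. 0) :: AP :: (λu. ((λz. 3) 5)) :: AP], D=∅>
step 3: <S=[4], E=∅, C=[(λw. 0) :: AP :: (λu. ((λz. 3) 5)) :: AP], D=∅>
step 4: <S=[clo(λw. 0, ∅) :: 4], E=∅, C=[AP :: (λu. ((λz. 3) 5)) :: AP], D=∅>
step 5: <S=∅, E={w↦4}, C=[0], D=[(∅, ∅, [(λu. ((λz. 3) 5)) :: AP])]>
step 6: <S=[0], E={w↦4}, C=∅, D=[(∅, ∅, [(λu. ((λz. 3) 5)) :: AP])]>
step 7: <S=[0], E=∅, C=[(λu. ((λz. 3) 5)) :: AP], D=∅>
step 8: <S=[clo(λu. ((λz. 3) 5), ∅) :: 0], E=∅, C=[AP], D=∅>
step 9: <S=∅, E={u↦0}, C=[((λz. 3) 5)], D=[(∅, ∅, ∅)]>
step 10: <S=∅, E={u↦0}, C=[5 :: (λz. 3) :: AP], D=[(∅, ∅, ∅)]>
step 11: <S=[5], E={u↦0}, C=[(λz. 3) :: AP], D=[(∅, ∅, ∅)]>
step 12: <S=[clo(λz. 3, {u↦0}) :: 5], E={u↦0}, C=[AP], D=[(∅, ∅, ∅)]>
step 13: <S=∅, E={z↦5, u↦0}, C=[3], D=[(∅, {u↦0}, ∅) :: (∅, ∅, ∅)]>
step 14: <S=[3], E={z↦5, u↦0}, C=∅, D=[(∅, {u↦0}, ∅) :: (∅, ∅, ∅)]>
step 15: <S=[3], E={u↦0}, C=∅, D=[(∅, ∅, ∅)]>
step 16: <S=[3], E=∅, C=∅, D=∅>
→ final value 3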